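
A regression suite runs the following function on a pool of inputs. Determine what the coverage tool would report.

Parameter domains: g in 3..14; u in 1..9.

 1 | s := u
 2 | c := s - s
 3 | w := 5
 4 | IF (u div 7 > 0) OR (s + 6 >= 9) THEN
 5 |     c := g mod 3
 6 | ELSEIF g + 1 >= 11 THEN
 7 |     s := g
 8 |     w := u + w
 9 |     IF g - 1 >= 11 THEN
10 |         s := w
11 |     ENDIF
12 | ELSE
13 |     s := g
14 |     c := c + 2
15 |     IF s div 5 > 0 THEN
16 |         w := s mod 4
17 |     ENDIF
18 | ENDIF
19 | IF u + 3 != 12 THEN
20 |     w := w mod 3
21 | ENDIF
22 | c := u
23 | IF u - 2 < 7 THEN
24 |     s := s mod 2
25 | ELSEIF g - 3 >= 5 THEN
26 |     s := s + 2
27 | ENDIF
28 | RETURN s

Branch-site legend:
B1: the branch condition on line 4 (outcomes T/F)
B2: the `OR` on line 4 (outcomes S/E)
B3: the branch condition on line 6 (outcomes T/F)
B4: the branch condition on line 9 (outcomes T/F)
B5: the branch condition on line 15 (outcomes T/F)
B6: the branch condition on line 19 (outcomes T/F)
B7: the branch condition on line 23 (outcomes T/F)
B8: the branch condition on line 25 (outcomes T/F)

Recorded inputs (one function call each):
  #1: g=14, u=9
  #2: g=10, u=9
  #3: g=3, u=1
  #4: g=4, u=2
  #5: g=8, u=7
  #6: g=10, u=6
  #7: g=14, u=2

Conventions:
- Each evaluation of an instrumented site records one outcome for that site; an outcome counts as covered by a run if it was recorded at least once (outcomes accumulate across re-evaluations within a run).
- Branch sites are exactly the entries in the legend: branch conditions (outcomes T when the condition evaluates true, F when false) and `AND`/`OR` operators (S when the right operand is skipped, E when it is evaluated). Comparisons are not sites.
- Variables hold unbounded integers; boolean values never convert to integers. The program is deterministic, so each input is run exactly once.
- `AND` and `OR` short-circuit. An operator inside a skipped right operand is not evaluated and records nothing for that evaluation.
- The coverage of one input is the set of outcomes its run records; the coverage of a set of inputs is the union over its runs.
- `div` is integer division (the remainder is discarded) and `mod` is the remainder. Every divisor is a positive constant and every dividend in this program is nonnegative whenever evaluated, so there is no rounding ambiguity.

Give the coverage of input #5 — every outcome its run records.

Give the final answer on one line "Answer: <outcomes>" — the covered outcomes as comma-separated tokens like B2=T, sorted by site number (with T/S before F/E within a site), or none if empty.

Event log for input #5 (g=8, u=7):
  B2->S, B1->T, B6->T, B7->T
collecting distinct outcomes: B1=T, B2=S, B6=T, B7=T

Answer: B1=T, B2=S, B6=T, B7=T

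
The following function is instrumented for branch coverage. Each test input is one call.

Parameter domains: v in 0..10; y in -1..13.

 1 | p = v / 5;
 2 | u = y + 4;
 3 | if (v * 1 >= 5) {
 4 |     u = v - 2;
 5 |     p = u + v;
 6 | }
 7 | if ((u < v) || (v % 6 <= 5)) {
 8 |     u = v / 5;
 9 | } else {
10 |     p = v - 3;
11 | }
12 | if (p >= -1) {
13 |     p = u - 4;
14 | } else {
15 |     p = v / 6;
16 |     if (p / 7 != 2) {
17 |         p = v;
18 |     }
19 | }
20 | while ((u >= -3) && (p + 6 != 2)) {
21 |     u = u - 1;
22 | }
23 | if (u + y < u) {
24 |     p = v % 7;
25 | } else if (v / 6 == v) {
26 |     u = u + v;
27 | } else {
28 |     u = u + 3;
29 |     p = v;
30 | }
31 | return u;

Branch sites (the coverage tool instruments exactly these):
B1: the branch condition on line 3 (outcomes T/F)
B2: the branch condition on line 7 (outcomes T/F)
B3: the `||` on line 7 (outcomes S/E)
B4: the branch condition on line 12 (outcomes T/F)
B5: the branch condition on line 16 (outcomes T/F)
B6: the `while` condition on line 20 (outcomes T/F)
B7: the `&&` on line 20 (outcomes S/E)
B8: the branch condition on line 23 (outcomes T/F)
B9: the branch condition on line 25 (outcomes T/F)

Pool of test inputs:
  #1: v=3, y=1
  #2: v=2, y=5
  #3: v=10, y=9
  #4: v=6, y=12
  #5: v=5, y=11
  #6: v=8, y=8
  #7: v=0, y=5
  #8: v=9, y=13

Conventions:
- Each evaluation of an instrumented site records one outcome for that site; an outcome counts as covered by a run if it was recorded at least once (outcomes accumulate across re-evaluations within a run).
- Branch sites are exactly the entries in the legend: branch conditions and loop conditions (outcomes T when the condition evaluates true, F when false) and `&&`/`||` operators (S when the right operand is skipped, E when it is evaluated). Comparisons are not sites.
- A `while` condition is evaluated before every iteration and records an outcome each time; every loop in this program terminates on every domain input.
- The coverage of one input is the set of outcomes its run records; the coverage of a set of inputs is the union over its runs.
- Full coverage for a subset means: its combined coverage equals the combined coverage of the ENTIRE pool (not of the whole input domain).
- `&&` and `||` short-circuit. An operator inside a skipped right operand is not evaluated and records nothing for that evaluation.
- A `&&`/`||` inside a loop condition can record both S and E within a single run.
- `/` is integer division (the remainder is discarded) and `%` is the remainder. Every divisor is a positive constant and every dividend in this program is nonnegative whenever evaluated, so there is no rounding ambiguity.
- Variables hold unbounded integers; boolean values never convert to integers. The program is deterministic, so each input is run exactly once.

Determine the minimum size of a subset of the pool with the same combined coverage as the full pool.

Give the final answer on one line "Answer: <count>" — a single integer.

test 1 (v=3, y=1) hits B1=F, B2=T, B3=E, B4=T, B6=F, B7=E, B8=F, B9=F
test 2 (v=2, y=5) hits B1=F, B2=T, B3=E, B4=T, B6=F, B7=E, B8=F, B9=F
test 3 (v=10, y=9) hits B1=T, B2=T, B3=S, B4=T, B6=T, B6=F, B7=S, B7=E, B8=F, B9=F
test 4 (v=6, y=12) hits B1=T, B2=T, B3=S, B4=T, B6=T, B6=F, B7=S, B7=E, B8=F, B9=F
test 5 (v=5, y=11) hits B1=T, B2=T, B3=S, B4=T, B6=T, B6=F, B7=S, B7=E, B8=F, B9=F
test 6 (v=8, y=8) hits B1=T, B2=T, B3=S, B4=T, B6=T, B6=F, B7=S, B7=E, B8=F, B9=F
test 7 (v=0, y=5) hits B1=F, B2=T, B3=E, B4=T, B6=F, B7=E, B8=F, B9=T
test 8 (v=9, y=13) hits B1=T, B2=T, B3=S, B4=T, B6=T, B6=F, B7=S, B7=E, B8=F, B9=F
pool-wide coverage (13 outcomes): B1=T, B1=F, B2=T, B3=S, B3=E, B4=T, B6=T, B6=F, B7=S, B7=E, B8=F, B9=T, B9=F
size 1 is not enough: best union over all size-1 subsets is 10/13
inputs {3, 7} (size 2) cover everything; no size-2 subset with a lexicographically smaller index list covers all 13

Answer: 2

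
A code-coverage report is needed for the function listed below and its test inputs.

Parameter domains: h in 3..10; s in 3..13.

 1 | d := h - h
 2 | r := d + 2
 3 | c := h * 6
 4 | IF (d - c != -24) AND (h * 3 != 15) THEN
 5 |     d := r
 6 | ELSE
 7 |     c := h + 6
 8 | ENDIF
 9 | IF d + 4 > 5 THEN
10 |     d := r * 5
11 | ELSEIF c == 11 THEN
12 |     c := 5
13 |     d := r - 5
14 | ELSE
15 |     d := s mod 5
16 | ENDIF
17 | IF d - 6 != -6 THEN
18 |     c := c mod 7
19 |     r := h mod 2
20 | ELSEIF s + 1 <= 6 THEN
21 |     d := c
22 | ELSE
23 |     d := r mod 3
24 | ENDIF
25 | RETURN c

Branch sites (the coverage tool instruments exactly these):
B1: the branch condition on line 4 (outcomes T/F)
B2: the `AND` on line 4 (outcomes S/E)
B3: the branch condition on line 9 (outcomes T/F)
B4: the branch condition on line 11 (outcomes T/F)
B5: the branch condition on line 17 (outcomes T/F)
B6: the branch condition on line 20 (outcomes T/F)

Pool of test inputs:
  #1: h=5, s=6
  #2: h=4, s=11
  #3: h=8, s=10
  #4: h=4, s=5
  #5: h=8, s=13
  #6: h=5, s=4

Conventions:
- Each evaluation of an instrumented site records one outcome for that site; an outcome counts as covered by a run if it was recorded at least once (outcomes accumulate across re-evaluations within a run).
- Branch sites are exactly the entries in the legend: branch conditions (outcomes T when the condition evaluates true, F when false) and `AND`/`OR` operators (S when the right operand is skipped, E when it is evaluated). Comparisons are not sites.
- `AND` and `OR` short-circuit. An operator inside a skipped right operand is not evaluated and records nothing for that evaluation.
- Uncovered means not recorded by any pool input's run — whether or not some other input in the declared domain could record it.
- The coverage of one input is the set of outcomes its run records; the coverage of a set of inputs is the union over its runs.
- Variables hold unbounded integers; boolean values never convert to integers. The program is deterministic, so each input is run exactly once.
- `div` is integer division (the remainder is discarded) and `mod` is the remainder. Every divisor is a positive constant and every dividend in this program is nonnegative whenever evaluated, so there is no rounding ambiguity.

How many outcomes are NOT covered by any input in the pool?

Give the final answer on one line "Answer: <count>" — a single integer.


run #1 (h=5, s=6) records B1=F, B2=E, B3=F, B4=T, B5=T
run #2 (h=4, s=11) records B1=F, B2=S, B3=F, B4=F, B5=T
run #3 (h=8, s=10) records B1=T, B2=E, B3=T, B5=T
run #4 (h=4, s=5) records B1=F, B2=S, B3=F, B4=F, B5=F, B6=T
run #5 (h=8, s=13) records B1=T, B2=E, B3=T, B5=T
run #6 (h=5, s=4) records B1=F, B2=E, B3=F, B4=T, B5=T
union over the pool: B1=T, B1=F, B2=S, B2=E, B3=T, B3=F, B4=T, B4=F, B5=T, B5=F, B6=T
uncovered (1 of 12): B6=F
Answer: 1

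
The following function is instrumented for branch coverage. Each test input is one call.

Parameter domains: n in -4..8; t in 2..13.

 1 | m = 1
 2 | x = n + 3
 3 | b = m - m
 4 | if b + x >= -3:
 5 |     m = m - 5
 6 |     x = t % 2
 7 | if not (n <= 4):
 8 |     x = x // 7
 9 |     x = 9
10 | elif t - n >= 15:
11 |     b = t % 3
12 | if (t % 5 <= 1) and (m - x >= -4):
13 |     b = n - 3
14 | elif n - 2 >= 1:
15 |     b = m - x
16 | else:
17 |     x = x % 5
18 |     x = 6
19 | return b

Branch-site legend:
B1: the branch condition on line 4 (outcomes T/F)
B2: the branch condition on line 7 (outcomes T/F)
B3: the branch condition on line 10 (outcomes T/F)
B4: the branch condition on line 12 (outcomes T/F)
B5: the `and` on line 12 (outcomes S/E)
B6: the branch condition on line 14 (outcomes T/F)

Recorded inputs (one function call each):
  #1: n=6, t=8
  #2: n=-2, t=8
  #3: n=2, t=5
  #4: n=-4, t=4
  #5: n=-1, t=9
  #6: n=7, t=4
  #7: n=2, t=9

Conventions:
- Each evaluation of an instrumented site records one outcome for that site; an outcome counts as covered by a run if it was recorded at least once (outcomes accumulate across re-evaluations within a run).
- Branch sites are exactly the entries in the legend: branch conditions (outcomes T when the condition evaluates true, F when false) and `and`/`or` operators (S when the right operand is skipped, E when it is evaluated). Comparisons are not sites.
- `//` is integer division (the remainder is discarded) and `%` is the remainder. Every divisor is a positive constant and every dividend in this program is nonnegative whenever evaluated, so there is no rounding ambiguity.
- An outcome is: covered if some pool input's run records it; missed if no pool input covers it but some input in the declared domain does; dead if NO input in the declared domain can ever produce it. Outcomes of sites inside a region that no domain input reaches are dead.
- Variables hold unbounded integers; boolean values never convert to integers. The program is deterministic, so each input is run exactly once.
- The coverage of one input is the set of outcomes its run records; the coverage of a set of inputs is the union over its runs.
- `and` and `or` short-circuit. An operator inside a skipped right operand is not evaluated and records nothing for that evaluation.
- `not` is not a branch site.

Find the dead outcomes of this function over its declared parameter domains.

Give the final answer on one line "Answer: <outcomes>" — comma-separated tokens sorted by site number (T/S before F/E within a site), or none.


checking every outcome against all 156 domain inputs:
  B1=F: zero occurrences over every domain input -> dead
  reachable outcomes have witnesses, e.g. B1=T (e.g. n=-4, t=2), B2=T (e.g. n=5, t=2), B2=F (e.g. n=-4, t=2), B3=T (e.g. n=-4, t=11)
Answer: B1=F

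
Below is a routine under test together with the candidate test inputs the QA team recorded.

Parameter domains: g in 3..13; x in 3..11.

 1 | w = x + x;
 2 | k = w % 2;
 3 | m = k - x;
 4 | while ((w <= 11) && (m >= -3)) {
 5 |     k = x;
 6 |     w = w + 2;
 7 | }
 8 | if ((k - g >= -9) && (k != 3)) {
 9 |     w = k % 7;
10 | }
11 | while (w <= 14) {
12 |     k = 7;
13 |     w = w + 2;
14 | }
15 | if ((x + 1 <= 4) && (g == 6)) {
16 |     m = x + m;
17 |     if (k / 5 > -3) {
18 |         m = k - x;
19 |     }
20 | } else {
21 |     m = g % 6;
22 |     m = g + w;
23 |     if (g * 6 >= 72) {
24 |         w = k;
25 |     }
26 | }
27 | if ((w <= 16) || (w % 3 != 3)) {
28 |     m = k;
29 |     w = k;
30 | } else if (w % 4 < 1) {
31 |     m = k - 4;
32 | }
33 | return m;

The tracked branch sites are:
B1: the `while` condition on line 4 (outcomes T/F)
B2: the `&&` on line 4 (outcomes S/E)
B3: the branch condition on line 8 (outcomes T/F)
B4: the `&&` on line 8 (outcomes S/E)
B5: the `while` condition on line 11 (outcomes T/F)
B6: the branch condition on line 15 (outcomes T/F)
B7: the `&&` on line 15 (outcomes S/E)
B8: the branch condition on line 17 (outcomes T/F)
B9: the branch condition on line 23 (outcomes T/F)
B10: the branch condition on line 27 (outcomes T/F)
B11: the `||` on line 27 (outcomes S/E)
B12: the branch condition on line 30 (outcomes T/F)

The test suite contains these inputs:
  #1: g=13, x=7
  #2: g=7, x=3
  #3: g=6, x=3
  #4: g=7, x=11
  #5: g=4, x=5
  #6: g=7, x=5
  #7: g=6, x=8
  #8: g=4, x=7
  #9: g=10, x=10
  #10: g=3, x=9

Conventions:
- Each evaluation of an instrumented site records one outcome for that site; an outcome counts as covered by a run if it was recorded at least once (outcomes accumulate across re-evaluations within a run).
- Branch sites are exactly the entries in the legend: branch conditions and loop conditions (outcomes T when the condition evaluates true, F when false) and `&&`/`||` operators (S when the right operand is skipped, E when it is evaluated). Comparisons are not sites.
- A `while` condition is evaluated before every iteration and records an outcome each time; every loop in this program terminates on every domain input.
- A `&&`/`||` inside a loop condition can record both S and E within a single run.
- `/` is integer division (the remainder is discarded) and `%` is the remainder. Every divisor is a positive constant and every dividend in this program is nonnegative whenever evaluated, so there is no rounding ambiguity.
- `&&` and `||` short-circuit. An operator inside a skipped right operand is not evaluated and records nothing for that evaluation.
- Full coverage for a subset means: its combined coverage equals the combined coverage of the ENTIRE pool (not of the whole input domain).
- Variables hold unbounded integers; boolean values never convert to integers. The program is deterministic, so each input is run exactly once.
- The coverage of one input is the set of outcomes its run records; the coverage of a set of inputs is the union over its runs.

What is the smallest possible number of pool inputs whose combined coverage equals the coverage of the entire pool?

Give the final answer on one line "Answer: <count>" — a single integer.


run #1 (g=13, x=7) runs B2->S, B1->F, B4->S, B3->F, B5->T, B5->F, B7->S, B6->F, B9->T, B11->S, B10->T; records B1=F, B2=S, B3=F, B4=S, B5=T, B5=F, B6=F, B7=S, B9=T, B10=T, B11=S
run #2 (g=7, x=3) runs B2->E, B1->T, B2->E, B1->T, B2->E, B1->T, B2->S, B1->F, B4->E, B3->F, B5->T, B5->T, B5->F, B7->E, ...; records B1=T, B1=F, B2=S, B2=E, B3=F, B4=E, B5=T, B5=F, B6=F, B7=E, B9=F, B10=T, B11=S
run #3 (g=6, x=3) runs B2->E, B1->T, B2->E, B1->T, B2->E, B1->T, B2->S, B1->F, B4->E, B3->F, B5->T, B5->T, B5->F, B7->E, ...; records B1=T, B1=F, B2=S, B2=E, B3=F, B4=E, B5=T, B5=F, B6=T, B7=E, B8=T, B10=T, B11=S
run #4 (g=7, x=11) runs B2->S, B1->F, B4->E, B3->T, B5->T, B5->T, B5->T, B5->T, B5->T, B5->T, B5->T, B5->T, B5->F, B7->S, ...; records B1=F, B2=S, B3=T, B4=E, B5=T, B5=F, B6=F, B7=S, B9=F, B10=T, B11=S
run #5 (g=4, x=5) runs B2->E, B1->F, B4->E, B3->T, B5->T, B5->T, B5->T, B5->T, B5->T, B5->T, B5->T, B5->T, B5->F, B7->S, ...; records B1=F, B2=E, B3=T, B4=E, B5=T, B5=F, B6=F, B7=S, B9=F, B10=T, B11=S
run #6 (g=7, x=5) runs B2->E, B1->F, B4->E, B3->T, B5->T, B5->T, B5->T, B5->T, B5->T, B5->T, B5->T, B5->T, B5->F, B7->S, ...; records B1=F, B2=E, B3=T, B4=E, B5=T, B5=F, B6=F, B7=S, B9=F, B10=T, B11=S
run #7 (g=6, x=8) runs B2->S, B1->F, B4->E, B3->T, B5->T, B5->T, B5->T, B5->T, B5->T, B5->T, B5->T, B5->T, B5->F, B7->S, ...; records B1=F, B2=S, B3=T, B4=E, B5=T, B5=F, B6=F, B7=S, B9=F, B10=T, B11=S
run #8 (g=4, x=7) runs B2->S, B1->F, B4->E, B3->T, B5->T, B5->T, B5->T, B5->T, B5->T, B5->T, B5->T, B5->T, B5->F, B7->S, ...; records B1=F, B2=S, B3=T, B4=E, B5=T, B5=F, B6=F, B7=S, B9=F, B10=T, B11=S
run #9 (g=10, x=10) runs B2->S, B1->F, B4->S, B3->F, B5->F, B7->S, B6->F, B9->F, B11->E, B10->T; records B1=F, B2=S, B3=F, B4=S, B5=F, B6=F, B7=S, B9=F, B10=T, B11=E
run #10 (g=3, x=9) runs B2->S, B1->F, B4->E, B3->T, B5->T, B5->T, B5->T, B5->T, B5->T, B5->T, B5->T, B5->T, B5->F, B7->S, ...; records B1=F, B2=S, B3=T, B4=E, B5=T, B5=F, B6=F, B7=S, B9=F, B10=T, B11=S
pool-wide coverage (20 outcomes): B1=T, B1=F, B2=S, B2=E, B3=T, B3=F, B4=S, B4=E, B5=T, B5=F, B6=T, B6=F, B7=S, B7=E, B8=T, B9=T, B9=F, B10=T, B11=S, B11=E
every size-1 subset falls short of the 20 outcomes (best: 13/20)
every size-2 subset falls short of the 20 outcomes (best: 18/20)
every size-3 subset falls short of the 20 outcomes (best: 19/20)
size 4: inputs {1, 3, 4, 9} cover all 20 outcomes, and no lexicographically smaller subset of this size does
Answer: 4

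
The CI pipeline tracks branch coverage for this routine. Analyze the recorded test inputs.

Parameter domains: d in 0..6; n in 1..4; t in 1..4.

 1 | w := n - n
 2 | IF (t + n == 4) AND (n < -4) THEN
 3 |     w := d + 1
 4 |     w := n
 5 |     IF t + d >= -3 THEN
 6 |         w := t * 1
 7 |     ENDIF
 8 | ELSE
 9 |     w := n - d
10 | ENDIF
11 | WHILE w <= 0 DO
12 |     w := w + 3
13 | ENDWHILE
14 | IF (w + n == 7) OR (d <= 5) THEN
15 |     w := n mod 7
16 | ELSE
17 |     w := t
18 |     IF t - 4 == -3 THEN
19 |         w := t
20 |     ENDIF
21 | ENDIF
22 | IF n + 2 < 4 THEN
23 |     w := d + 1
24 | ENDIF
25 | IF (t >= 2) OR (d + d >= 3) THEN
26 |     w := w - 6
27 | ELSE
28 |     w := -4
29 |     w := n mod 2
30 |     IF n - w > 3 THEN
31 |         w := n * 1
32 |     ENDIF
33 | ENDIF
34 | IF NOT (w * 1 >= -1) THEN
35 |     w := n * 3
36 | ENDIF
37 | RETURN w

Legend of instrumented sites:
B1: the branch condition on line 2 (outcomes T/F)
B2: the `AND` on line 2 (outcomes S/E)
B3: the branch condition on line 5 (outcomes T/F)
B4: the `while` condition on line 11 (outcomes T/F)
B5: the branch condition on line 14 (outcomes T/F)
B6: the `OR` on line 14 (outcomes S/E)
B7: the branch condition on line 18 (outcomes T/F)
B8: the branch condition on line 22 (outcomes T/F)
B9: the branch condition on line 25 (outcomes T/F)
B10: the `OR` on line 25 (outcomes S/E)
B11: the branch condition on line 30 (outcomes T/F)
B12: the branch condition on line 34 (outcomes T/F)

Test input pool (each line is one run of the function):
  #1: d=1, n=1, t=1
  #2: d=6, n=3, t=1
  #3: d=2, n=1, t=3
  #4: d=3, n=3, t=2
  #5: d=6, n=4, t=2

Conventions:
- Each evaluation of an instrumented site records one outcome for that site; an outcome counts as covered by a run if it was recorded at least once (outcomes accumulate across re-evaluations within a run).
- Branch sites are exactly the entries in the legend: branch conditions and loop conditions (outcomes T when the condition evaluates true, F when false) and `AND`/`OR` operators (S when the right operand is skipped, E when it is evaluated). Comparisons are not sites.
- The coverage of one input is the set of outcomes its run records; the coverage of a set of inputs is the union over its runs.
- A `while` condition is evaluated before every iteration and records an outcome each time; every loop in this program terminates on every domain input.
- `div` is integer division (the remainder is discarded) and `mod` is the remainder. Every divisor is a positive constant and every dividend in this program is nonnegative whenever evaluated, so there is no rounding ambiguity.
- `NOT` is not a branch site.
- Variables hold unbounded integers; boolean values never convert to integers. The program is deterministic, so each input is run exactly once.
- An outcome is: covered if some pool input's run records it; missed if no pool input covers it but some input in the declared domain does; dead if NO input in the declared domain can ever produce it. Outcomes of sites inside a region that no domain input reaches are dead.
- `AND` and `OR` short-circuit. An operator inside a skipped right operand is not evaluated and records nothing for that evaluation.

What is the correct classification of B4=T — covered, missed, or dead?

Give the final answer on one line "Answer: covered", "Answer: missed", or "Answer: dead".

B4=T is recorded by pool input(s) 1, 2, 3, 4, 5 -> covered

Answer: covered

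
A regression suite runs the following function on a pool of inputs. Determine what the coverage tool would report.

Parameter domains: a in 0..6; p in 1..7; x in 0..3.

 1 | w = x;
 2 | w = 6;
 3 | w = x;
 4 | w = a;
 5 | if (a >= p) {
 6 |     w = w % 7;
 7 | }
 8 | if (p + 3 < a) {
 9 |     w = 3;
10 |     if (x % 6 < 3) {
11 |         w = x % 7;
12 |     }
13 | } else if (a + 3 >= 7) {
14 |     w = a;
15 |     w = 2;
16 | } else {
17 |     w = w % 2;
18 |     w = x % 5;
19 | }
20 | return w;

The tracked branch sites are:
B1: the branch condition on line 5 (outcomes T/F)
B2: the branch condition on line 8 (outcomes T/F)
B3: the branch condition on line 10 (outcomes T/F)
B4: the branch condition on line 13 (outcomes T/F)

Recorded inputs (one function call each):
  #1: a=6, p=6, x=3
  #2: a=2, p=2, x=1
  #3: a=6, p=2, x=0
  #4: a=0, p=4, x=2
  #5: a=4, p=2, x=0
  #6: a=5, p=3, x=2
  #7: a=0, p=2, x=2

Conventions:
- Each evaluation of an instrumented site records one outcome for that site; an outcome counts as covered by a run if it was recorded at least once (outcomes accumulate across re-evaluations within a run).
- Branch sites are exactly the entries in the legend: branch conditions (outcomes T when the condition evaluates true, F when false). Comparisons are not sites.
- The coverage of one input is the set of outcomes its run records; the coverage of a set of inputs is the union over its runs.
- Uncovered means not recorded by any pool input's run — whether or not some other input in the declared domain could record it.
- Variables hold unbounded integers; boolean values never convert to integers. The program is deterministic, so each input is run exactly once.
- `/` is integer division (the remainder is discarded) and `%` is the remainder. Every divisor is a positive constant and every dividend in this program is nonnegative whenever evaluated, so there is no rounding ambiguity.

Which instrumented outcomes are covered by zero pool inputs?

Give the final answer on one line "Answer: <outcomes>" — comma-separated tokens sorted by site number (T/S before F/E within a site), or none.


test 1 (a=6, p=6, x=3) hits B1=T, B2=F, B4=T
test 2 (a=2, p=2, x=1) hits B1=T, B2=F, B4=F
test 3 (a=6, p=2, x=0) hits B1=T, B2=T, B3=T
test 4 (a=0, p=4, x=2) hits B1=F, B2=F, B4=F
test 5 (a=4, p=2, x=0) hits B1=T, B2=F, B4=T
test 6 (a=5, p=3, x=2) hits B1=T, B2=F, B4=T
test 7 (a=0, p=2, x=2) hits B1=F, B2=F, B4=F
union over the pool: B1=T, B1=F, B2=T, B2=F, B3=T, B4=T, B4=F
uncovered (1 of 8): B3=F
Answer: B3=F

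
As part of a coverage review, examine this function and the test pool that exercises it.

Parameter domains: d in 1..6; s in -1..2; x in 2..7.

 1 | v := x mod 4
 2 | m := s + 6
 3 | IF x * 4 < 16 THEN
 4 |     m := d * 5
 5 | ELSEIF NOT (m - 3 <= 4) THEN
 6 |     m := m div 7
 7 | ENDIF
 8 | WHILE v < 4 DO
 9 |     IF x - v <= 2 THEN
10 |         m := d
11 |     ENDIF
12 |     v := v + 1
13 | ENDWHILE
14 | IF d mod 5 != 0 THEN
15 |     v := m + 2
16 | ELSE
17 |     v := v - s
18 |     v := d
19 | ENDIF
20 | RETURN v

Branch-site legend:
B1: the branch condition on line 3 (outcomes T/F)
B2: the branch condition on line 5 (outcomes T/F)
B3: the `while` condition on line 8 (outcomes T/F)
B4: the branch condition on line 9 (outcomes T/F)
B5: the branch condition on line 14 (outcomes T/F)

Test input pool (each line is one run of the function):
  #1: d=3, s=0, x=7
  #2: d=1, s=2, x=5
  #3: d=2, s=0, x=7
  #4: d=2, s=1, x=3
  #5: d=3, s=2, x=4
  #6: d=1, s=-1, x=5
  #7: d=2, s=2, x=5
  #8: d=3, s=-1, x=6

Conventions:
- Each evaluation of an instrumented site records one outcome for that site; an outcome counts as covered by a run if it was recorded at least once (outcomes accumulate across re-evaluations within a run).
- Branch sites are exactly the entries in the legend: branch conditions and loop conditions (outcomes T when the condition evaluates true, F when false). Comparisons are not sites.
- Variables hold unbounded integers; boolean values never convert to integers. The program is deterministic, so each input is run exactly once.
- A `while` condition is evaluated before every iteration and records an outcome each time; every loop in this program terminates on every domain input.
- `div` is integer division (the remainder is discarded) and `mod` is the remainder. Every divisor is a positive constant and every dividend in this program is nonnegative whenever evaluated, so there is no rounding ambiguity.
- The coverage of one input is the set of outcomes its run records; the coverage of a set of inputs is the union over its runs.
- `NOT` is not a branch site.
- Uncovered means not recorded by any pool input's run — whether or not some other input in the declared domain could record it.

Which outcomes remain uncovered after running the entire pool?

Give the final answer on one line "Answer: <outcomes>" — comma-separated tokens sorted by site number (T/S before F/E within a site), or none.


input #1 (d=3, s=0, x=7): events B1->F, B2->F, B3->T, B4->F, B3->F, B5->T; covers B1=F, B2=F, B3=T, B3=F, B4=F, B5=T
input #2 (d=1, s=2, x=5): events B1->F, B2->T, B3->T, B4->F, B3->T, B4->F, B3->T, B4->T, B3->F, B5->T; covers B1=F, B2=T, B3=T, B3=F, B4=T, B4=F, B5=T
input #3 (d=2, s=0, x=7): events B1->F, B2->F, B3->T, B4->F, B3->F, B5->T; covers B1=F, B2=F, B3=T, B3=F, B4=F, B5=T
input #4 (d=2, s=1, x=3): events B1->T, B3->T, B4->T, B3->F, B5->T; covers B1=T, B3=T, B3=F, B4=T, B5=T
input #5 (d=3, s=2, x=4): events B1->F, B2->T, B3->T, B4->F, B3->T, B4->F, B3->T, B4->T, B3->T, B4->T, B3->F, B5->T; covers B1=F, B2=T, B3=T, B3=F, B4=T, B4=F, B5=T
input #6 (d=1, s=-1, x=5): events B1->F, B2->F, B3->T, B4->F, B3->T, B4->F, B3->T, B4->T, B3->F, B5->T; covers B1=F, B2=F, B3=T, B3=F, B4=T, B4=F, B5=T
input #7 (d=2, s=2, x=5): events B1->F, B2->T, B3->T, B4->F, B3->T, B4->F, B3->T, B4->T, B3->F, B5->T; covers B1=F, B2=T, B3=T, B3=F, B4=T, B4=F, B5=T
input #8 (d=3, s=-1, x=6): events B1->F, B2->F, B3->T, B4->F, B3->T, B4->F, B3->F, B5->T; covers B1=F, B2=F, B3=T, B3=F, B4=F, B5=T
union over the pool: B1=T, B1=F, B2=T, B2=F, B3=T, B3=F, B4=T, B4=F, B5=T
uncovered (1 of 10): B5=F
Answer: B5=F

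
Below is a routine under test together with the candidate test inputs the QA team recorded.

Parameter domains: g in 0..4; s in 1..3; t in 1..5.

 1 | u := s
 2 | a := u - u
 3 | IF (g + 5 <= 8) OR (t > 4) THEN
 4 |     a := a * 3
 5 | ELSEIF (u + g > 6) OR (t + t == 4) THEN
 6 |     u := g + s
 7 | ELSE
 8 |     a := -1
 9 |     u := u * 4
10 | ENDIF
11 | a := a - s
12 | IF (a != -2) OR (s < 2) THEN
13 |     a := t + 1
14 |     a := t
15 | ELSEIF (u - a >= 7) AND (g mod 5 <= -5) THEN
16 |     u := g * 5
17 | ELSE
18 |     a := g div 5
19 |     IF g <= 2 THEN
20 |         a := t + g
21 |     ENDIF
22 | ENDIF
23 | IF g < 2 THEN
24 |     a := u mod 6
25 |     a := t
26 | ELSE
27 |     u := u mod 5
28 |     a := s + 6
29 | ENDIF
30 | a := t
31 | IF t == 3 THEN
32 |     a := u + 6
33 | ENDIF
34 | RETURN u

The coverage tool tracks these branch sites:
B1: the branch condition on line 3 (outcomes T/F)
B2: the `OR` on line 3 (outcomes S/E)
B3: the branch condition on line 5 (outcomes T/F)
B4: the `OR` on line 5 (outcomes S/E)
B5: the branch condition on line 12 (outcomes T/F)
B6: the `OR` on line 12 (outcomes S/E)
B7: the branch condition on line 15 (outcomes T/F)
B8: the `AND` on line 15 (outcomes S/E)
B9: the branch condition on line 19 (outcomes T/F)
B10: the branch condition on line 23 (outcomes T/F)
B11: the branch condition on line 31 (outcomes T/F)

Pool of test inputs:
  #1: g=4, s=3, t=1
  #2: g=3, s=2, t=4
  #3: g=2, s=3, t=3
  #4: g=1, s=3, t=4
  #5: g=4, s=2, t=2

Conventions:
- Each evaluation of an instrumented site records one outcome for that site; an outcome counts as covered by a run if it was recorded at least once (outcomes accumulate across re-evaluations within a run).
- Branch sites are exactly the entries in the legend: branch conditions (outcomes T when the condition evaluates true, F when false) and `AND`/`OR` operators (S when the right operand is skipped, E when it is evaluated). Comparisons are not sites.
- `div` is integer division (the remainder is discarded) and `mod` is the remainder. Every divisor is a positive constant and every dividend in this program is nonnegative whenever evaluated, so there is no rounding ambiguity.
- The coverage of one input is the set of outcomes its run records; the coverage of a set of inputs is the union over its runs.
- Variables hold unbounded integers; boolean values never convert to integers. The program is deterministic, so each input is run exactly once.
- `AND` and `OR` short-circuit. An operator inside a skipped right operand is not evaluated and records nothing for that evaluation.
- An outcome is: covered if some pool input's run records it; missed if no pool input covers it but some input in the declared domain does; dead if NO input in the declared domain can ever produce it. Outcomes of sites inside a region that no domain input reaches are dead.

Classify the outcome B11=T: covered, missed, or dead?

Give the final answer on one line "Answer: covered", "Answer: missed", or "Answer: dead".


B11=T is recorded by pool input(s) 3 -> covered
Answer: covered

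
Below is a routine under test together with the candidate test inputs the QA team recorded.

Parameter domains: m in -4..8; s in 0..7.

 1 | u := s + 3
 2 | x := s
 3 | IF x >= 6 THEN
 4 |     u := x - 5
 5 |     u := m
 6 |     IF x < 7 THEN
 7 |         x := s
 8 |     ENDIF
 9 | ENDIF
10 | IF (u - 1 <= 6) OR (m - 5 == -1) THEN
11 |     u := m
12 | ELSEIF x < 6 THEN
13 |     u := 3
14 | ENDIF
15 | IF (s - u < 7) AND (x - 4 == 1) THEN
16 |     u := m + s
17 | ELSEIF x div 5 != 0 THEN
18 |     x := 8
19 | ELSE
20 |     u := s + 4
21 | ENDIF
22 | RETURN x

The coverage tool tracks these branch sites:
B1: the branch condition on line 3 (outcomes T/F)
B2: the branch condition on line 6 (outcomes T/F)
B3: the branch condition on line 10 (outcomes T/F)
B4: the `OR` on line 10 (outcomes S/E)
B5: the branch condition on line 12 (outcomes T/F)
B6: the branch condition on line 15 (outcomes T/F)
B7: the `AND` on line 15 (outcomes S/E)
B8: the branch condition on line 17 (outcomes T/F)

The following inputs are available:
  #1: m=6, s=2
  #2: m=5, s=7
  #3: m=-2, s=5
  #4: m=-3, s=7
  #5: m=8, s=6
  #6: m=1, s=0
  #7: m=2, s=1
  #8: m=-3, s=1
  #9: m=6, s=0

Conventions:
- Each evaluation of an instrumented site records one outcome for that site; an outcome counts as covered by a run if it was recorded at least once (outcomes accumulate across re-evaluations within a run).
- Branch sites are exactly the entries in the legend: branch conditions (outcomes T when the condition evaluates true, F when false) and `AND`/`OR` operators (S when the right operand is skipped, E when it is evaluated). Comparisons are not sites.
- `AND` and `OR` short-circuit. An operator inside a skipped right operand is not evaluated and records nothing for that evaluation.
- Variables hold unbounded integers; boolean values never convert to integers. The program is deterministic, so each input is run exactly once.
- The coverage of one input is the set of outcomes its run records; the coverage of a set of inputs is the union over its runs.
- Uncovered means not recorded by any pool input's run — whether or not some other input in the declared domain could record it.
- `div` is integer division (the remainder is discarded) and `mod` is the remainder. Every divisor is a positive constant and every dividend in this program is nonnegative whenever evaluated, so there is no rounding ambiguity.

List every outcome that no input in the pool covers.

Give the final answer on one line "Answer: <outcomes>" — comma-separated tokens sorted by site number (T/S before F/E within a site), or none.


run #1 (m=6, s=2) runs B1->F, B4->S, B3->T, B7->E, B6->F, B8->F; records B1=F, B3=T, B4=S, B6=F, B7=E, B8=F
run #2 (m=5, s=7) runs B1->T, B2->F, B4->S, B3->T, B7->E, B6->F, B8->T; records B1=T, B2=F, B3=T, B4=S, B6=F, B7=E, B8=T
run #3 (m=-2, s=5) runs B1->F, B4->E, B3->F, B5->T, B7->E, B6->T; records B1=F, B3=F, B4=E, B5=T, B6=T, B7=E
run #4 (m=-3, s=7) runs B1->T, B2->F, B4->S, B3->T, B7->S, B6->F, B8->T; records B1=T, B2=F, B3=T, B4=S, B6=F, B7=S, B8=T
run #5 (m=8, s=6) runs B1->T, B2->T, B4->E, B3->F, B5->F, B7->E, B6->F, B8->T; records B1=T, B2=T, B3=F, B4=E, B5=F, B6=F, B7=E, B8=T
run #6 (m=1, s=0) runs B1->F, B4->S, B3->T, B7->E, B6->F, B8->F; records B1=F, B3=T, B4=S, B6=F, B7=E, B8=F
run #7 (m=2, s=1) runs B1->F, B4->S, B3->T, B7->E, B6->F, B8->F; records B1=F, B3=T, B4=S, B6=F, B7=E, B8=F
run #8 (m=-3, s=1) runs B1->F, B4->S, B3->T, B7->E, B6->F, B8->F; records B1=F, B3=T, B4=S, B6=F, B7=E, B8=F
run #9 (m=6, s=0) runs B1->F, B4->S, B3->T, B7->E, B6->F, B8->F; records B1=F, B3=T, B4=S, B6=F, B7=E, B8=F
union over the pool: B1=T, B1=F, B2=T, B2=F, B3=T, B3=F, B4=S, B4=E, B5=T, B5=F, B6=T, B6=F, B7=S, B7=E, B8=T, B8=F
uncovered (0 of 16): none
Answer: none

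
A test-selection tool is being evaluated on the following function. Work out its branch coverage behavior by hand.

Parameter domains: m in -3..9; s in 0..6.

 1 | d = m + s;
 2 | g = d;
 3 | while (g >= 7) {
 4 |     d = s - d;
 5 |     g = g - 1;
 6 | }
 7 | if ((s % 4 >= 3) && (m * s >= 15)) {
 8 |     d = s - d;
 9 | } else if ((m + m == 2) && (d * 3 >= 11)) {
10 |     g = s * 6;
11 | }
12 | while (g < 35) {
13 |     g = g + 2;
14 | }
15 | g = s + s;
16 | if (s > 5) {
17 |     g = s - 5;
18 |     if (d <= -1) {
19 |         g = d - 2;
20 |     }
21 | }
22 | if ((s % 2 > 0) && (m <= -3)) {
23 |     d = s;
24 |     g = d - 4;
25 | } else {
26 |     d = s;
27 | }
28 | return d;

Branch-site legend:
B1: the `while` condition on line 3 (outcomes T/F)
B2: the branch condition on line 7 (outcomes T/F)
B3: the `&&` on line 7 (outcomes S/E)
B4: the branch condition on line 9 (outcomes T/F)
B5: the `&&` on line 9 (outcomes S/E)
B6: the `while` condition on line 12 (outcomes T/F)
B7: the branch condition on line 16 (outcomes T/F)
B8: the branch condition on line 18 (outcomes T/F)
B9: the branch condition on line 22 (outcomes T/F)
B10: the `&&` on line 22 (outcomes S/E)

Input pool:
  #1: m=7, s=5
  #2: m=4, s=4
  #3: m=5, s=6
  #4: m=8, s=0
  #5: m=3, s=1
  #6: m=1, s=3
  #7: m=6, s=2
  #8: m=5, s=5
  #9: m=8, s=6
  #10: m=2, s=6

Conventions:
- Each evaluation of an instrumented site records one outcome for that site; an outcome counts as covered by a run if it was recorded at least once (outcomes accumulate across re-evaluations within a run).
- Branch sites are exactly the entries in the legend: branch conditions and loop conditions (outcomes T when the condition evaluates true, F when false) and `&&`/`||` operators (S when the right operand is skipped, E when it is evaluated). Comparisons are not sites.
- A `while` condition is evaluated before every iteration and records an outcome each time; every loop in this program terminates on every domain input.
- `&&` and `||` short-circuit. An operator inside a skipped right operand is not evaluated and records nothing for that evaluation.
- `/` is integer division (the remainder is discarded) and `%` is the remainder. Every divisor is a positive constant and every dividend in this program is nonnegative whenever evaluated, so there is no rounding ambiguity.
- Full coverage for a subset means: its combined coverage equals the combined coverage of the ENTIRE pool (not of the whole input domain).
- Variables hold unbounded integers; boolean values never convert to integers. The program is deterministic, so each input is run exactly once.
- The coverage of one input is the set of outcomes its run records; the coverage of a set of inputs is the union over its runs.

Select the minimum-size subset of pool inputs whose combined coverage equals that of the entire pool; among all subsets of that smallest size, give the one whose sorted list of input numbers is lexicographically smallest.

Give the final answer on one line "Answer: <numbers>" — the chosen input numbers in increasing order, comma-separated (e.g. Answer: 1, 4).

input #1, m=7, s=5: events B1->T, B1->T, B1->T, B1->T, B1->T, B1->T, B1->F, B3->S, B2->F, B5->S, B4->F, B6->T, B6->T, B6->T, ...; outcomes B1=T, B1=F, B2=F, B3=S, B4=F, B5=S, B6=T, B6=F, B7=F, B9=F, B10=E
input #2, m=4, s=4: events B1->T, B1->T, B1->F, B3->S, B2->F, B5->S, B4->F, B6->T, B6->T, B6->T, B6->T, B6->T, B6->T, B6->T, ...; outcomes B1=T, B1=F, B2=F, B3=S, B4=F, B5=S, B6=T, B6=F, B7=F, B9=F, B10=S
input #3, m=5, s=6: events B1->T, B1->T, B1->T, B1->T, B1->T, B1->F, B3->S, B2->F, B5->S, B4->F, B6->T, B6->T, B6->T, B6->T, ...; outcomes B1=T, B1=F, B2=F, B3=S, B4=F, B5=S, B6=T, B6=F, B7=T, B8=T, B9=F, B10=S
input #4, m=8, s=0: events B1->T, B1->T, B1->F, B3->S, B2->F, B5->S, B4->F, B6->T, B6->T, B6->T, B6->T, B6->T, B6->T, B6->T, ...; outcomes B1=T, B1=F, B2=F, B3=S, B4=F, B5=S, B6=T, B6=F, B7=F, B9=F, B10=S
input #5, m=3, s=1: events B1->F, B3->S, B2->F, B5->S, B4->F, B6->T, B6->T, B6->T, B6->T, B6->T, B6->T, B6->T, B6->T, B6->T, ...; outcomes B1=F, B2=F, B3=S, B4=F, B5=S, B6=T, B6=F, B7=F, B9=F, B10=E
input #6, m=1, s=3: events B1->F, B3->E, B2->F, B5->E, B4->T, B6->T, B6->T, B6->T, B6->T, B6->T, B6->T, B6->T, B6->T, B6->T, ...; outcomes B1=F, B2=F, B3=E, B4=T, B5=E, B6=T, B6=F, B7=F, B9=F, B10=E
input #7, m=6, s=2: events B1->T, B1->T, B1->F, B3->S, B2->F, B5->S, B4->F, B6->T, B6->T, B6->T, B6->T, B6->T, B6->T, B6->T, ...; outcomes B1=T, B1=F, B2=F, B3=S, B4=F, B5=S, B6=T, B6=F, B7=F, B9=F, B10=S
input #8, m=5, s=5: events B1->T, B1->T, B1->T, B1->T, B1->F, B3->S, B2->F, B5->S, B4->F, B6->T, B6->T, B6->T, B6->T, B6->T, ...; outcomes B1=T, B1=F, B2=F, B3=S, B4=F, B5=S, B6=T, B6=F, B7=F, B9=F, B10=E
input #9, m=8, s=6: events B1->T, B1->T, B1->T, B1->T, B1->T, B1->T, B1->T, B1->T, B1->F, B3->S, B2->F, B5->S, B4->F, B6->T, ...; outcomes B1=T, B1=F, B2=F, B3=S, B4=F, B5=S, B6=T, B6=F, B7=T, B8=F, B9=F, B10=S
input #10, m=2, s=6: events B1->T, B1->T, B1->F, B3->S, B2->F, B5->S, B4->F, B6->T, B6->T, B6->T, B6->T, B6->T, B6->T, B6->T, ...; outcomes B1=T, B1=F, B2=F, B3=S, B4=F, B5=S, B6=T, B6=F, B7=T, B8=F, B9=F, B10=S
pool-wide coverage (18 outcomes): B1=T, B1=F, B2=F, B3=S, B3=E, B4=T, B4=F, B5=S, B5=E, B6=T, B6=F, B7=T, B7=F, B8=T, B8=F, B9=F, B10=S, B10=E
size 1 is not enough: best union over all size-1 subsets is 12/18
size 2 is not enough: best union over all size-2 subsets is 17/18
inputs {3, 6, 9} (size 3) cover everything; no size-3 subset with a lexicographically smaller index list covers all 18

Answer: 3, 6, 9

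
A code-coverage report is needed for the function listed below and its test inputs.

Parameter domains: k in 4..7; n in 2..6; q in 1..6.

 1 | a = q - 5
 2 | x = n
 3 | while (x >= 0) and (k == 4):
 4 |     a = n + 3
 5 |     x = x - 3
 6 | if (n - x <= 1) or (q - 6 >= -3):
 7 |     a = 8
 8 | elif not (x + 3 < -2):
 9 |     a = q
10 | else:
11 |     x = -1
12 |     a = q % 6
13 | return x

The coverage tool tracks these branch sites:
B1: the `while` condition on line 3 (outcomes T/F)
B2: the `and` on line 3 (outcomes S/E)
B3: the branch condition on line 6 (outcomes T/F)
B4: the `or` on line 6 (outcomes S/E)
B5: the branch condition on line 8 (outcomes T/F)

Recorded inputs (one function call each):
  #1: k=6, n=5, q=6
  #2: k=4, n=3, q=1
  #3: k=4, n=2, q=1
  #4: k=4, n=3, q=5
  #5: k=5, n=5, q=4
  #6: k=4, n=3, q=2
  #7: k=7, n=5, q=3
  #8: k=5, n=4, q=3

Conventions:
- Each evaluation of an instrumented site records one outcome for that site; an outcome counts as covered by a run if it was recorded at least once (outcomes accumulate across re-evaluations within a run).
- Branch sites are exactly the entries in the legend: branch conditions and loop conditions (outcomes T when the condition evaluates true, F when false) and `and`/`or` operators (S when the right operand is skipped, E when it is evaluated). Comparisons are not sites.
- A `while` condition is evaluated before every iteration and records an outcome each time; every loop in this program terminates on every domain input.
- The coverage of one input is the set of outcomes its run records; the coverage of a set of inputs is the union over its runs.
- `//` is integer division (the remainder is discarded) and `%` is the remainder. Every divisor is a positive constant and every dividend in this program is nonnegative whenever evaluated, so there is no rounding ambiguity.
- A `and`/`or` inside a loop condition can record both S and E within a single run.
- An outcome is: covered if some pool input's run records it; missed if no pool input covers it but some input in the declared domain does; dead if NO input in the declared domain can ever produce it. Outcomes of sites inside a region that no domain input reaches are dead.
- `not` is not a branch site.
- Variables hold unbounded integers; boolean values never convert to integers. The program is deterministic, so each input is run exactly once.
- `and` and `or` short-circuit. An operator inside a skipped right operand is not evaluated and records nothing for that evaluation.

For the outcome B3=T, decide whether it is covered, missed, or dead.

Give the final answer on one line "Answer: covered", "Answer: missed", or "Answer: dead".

B3=T is recorded by pool input(s) 1, 4, 5, 7, 8 -> covered

Answer: covered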